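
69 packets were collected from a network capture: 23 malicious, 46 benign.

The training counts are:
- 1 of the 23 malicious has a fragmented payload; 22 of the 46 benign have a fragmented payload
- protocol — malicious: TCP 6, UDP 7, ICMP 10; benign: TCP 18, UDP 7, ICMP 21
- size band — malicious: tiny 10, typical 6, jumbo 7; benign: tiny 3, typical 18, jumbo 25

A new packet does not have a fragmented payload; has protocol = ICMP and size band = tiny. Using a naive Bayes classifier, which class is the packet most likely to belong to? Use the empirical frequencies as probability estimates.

malicious

malicious: (23/69) × (22/23) × (10/23) × (10/23) ≈ 0.0602723
benign: (46/69) × (24/46) × (21/46) × (3/46) ≈ 0.0103559
Highest score → malicious.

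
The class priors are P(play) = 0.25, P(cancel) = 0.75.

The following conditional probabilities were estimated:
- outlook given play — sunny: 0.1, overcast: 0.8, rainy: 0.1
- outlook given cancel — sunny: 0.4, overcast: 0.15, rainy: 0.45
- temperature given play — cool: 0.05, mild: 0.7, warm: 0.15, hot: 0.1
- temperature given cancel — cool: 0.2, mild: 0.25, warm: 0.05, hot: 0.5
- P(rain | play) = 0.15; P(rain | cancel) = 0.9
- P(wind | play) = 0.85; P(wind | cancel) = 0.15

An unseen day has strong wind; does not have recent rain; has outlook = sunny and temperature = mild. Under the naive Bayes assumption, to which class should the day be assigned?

play

play: 0.25 × 0.1 × 0.7 × (1−0.15) × 0.85 = 0.01264375
cancel: 0.75 × 0.4 × 0.25 × (1−0.9) × 0.15 = 0.001125
Highest score → play.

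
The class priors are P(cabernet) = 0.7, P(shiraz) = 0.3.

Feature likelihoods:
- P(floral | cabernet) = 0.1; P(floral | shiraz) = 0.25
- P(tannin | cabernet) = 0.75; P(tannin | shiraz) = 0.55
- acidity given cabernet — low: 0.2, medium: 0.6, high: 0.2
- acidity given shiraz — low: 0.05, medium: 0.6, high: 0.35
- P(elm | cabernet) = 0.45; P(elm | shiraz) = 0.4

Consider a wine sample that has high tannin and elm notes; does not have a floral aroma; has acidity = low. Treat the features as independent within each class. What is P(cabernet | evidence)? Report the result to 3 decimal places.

0.945

cabernet: 0.7 × (1−0.1) × 0.75 × 0.2 × 0.45 = 0.042525
shiraz: 0.3 × (1−0.25) × 0.55 × 0.05 × 0.4 = 0.002475
P(cabernet | x) = 0.042525 / 0.045 ≈ 0.945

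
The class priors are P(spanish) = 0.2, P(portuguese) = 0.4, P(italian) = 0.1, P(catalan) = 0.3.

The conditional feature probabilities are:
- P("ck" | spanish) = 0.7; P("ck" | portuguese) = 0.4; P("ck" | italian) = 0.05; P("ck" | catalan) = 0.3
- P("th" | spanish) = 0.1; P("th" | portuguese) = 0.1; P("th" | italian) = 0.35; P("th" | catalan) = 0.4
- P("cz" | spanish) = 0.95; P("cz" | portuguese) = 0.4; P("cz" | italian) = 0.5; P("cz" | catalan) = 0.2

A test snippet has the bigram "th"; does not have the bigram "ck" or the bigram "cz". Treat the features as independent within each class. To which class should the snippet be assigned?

spanish: 0.2 × (1−0.7) × 0.1 × (1−0.95) = 0.0003
portuguese: 0.4 × (1−0.4) × 0.1 × (1−0.4) = 0.0144
italian: 0.1 × (1−0.05) × 0.35 × (1−0.5) = 0.016625
catalan: 0.3 × (1−0.3) × 0.4 × (1−0.2) = 0.0672
Highest score → catalan.

catalan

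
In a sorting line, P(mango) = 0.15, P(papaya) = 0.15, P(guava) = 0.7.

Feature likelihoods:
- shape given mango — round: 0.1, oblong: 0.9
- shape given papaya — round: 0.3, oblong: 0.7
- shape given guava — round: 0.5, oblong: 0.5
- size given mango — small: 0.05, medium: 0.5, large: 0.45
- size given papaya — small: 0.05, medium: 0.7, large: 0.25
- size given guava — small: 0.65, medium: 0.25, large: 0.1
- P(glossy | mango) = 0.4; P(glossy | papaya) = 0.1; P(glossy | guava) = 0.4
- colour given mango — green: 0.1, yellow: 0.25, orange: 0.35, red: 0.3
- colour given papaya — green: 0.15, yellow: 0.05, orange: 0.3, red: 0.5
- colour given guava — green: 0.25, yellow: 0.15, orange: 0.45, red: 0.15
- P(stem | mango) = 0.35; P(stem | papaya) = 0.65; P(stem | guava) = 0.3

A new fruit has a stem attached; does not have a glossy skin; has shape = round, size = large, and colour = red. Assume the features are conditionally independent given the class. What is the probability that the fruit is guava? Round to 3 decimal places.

0.203

mango: 0.15 × 0.1 × 0.45 × (1−0.4) × 0.3 × 0.35 = 0.00042525
papaya: 0.15 × 0.3 × 0.25 × (1−0.1) × 0.5 × 0.65 = 0.003290625
guava: 0.7 × 0.5 × 0.1 × (1−0.4) × 0.15 × 0.3 = 0.000945
P(guava | x) = 0.000945 / 0.004660875 ≈ 0.203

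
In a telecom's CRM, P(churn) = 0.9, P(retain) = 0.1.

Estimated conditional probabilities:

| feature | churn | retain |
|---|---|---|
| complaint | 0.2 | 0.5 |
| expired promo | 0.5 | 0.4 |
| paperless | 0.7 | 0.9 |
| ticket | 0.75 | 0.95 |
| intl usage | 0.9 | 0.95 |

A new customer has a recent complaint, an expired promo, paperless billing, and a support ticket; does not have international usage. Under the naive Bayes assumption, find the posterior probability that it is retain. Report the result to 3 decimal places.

0.153

churn: 0.9 × 0.2 × 0.5 × 0.7 × 0.75 × (1−0.9) = 0.004725
retain: 0.1 × 0.5 × 0.4 × 0.9 × 0.95 × (1−0.95) = 0.000855
P(retain | x) = 0.000855 / 0.00558 ≈ 0.153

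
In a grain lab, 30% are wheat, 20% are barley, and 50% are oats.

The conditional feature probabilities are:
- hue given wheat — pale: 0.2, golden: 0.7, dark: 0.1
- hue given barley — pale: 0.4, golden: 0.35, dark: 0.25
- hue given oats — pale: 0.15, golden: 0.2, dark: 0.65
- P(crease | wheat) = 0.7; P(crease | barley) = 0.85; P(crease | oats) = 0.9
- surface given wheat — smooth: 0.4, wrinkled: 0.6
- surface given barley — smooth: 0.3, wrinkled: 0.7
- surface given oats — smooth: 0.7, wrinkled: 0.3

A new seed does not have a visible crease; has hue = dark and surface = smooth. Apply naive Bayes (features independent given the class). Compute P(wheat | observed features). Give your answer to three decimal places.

wheat: 0.3 × 0.1 × (1−0.7) × 0.4 = 0.0036
barley: 0.2 × 0.25 × (1−0.85) × 0.3 = 0.00225
oats: 0.5 × 0.65 × (1−0.9) × 0.7 = 0.02275
P(wheat | x) = 0.0036 / 0.0286 ≈ 0.126

0.126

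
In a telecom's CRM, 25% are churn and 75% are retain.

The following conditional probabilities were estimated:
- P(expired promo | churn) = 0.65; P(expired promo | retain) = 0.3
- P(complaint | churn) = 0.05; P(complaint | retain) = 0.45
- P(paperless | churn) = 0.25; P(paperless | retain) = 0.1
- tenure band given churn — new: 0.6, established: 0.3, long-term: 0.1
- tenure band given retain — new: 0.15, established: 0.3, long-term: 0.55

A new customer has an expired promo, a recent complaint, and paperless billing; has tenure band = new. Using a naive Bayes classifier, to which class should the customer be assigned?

churn: 0.25 × 0.65 × 0.05 × 0.25 × 0.6 = 0.00121875
retain: 0.75 × 0.3 × 0.45 × 0.1 × 0.15 = 0.00151875
Highest score → retain.

retain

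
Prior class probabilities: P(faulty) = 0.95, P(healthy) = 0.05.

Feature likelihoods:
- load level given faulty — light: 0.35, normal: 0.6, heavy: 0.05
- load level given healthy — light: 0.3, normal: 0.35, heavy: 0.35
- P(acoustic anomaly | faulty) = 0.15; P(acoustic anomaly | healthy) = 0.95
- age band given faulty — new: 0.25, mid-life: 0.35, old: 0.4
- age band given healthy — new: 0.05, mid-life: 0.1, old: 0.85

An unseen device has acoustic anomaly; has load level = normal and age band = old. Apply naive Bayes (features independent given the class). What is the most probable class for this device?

faulty

faulty: 0.95 × 0.6 × 0.15 × 0.4 = 0.0342
healthy: 0.05 × 0.35 × 0.95 × 0.85 = 0.01413125
Highest score → faulty.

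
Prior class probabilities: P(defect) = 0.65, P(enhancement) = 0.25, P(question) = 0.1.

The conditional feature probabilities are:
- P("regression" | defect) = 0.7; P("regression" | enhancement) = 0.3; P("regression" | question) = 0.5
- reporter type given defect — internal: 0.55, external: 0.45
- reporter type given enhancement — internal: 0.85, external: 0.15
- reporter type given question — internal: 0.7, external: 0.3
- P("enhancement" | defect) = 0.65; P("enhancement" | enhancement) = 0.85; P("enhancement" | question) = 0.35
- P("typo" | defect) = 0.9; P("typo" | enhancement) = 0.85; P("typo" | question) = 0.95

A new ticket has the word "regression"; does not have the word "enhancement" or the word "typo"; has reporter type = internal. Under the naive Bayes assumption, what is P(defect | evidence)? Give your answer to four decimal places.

0.7730

defect: 0.65 × 0.7 × 0.55 × (1−0.65) × (1−0.9) = 0.00875875
enhancement: 0.25 × 0.3 × 0.85 × (1−0.85) × (1−0.85) = 0.001434375
question: 0.1 × 0.5 × 0.7 × (1−0.35) × (1−0.95) = 0.0011375
P(defect | x) = 0.00875875 / 0.011330625 ≈ 0.7730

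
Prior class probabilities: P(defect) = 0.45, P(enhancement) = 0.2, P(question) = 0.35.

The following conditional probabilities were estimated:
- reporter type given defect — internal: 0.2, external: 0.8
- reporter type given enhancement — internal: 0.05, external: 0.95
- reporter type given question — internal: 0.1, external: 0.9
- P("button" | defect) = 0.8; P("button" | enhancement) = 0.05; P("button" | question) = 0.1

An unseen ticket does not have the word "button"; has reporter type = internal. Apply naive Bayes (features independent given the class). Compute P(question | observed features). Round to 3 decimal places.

0.534

defect: 0.45 × 0.2 × (1−0.8) = 0.018
enhancement: 0.2 × 0.05 × (1−0.05) = 0.0095
question: 0.35 × 0.1 × (1−0.1) = 0.0315
P(question | x) = 0.0315 / 0.059 ≈ 0.534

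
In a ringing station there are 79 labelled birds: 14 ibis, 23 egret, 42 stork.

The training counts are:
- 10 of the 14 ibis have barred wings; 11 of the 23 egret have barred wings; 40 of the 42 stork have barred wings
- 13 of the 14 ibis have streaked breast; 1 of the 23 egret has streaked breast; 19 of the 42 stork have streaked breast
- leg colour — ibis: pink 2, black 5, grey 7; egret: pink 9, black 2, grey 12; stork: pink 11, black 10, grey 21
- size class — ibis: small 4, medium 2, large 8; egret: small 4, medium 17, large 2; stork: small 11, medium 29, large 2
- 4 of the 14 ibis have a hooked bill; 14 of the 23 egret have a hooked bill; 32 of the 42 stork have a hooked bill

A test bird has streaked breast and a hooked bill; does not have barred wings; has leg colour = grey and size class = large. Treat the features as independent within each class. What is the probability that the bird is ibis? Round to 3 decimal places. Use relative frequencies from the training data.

ibis: (14/79) × (4/14) × (13/14) × (7/14) × (8/14) × (4/14) ≈ 0.00383806
egret: (23/79) × (12/23) × (1/23) × (12/23) × (2/23) × (14/23) ≈ 0.000182382
stork: (42/79) × (2/42) × (19/42) × (21/42) × (2/42) × (32/42) ≈ 0.000207758
P(ibis | x) = 0.00383806 / 0.0042282 ≈ 0.908

0.908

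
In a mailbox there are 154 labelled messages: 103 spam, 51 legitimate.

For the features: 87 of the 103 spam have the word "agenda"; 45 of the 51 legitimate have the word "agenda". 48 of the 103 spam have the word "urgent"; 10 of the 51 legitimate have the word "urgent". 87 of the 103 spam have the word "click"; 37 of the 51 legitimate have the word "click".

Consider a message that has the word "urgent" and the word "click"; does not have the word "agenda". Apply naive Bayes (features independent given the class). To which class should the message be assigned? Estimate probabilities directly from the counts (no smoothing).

spam: (103/154) × (16/103) × (48/103) × (87/103) ≈ 0.0408964
legitimate: (51/154) × (6/51) × (10/51) × (37/51) ≈ 0.00554232
Highest score → spam.

spam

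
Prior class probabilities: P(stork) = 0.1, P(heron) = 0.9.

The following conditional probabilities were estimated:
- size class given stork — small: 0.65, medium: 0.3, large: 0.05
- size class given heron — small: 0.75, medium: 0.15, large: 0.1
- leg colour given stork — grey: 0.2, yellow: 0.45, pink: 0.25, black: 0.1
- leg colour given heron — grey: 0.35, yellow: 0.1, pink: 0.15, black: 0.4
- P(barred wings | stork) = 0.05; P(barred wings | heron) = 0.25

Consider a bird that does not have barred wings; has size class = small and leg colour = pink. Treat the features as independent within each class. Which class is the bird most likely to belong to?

stork: 0.1 × 0.65 × 0.25 × (1−0.05) = 0.0154375
heron: 0.9 × 0.75 × 0.15 × (1−0.25) = 0.0759375
Highest score → heron.

heron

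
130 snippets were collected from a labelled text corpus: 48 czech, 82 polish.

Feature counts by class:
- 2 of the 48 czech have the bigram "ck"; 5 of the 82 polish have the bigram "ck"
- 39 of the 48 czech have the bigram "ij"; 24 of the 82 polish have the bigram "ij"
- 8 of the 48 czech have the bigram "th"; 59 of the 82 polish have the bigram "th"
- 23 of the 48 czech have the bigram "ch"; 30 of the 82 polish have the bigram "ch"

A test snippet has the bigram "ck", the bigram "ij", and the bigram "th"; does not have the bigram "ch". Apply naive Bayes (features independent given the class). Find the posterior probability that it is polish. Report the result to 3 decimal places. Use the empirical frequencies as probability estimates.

0.826

czech: (48/130) × (2/48) × (39/48) × (8/48) × (25/48) ≈ 0.00108507
polish: (82/130) × (5/82) × (24/82) × (59/82) × (52/82) ≈ 0.00513632
P(polish | x) = 0.00513632 / 0.00622139 ≈ 0.826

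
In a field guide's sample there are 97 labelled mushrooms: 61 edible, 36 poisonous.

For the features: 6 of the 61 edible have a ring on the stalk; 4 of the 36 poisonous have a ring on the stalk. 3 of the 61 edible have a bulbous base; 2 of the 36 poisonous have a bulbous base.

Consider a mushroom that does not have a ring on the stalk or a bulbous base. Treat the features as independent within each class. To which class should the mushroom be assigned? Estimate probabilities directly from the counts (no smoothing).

edible

edible: (61/97) × (55/61) × (58/61) ≈ 0.539125
poisonous: (36/97) × (32/36) × (34/36) ≈ 0.311569
Highest score → edible.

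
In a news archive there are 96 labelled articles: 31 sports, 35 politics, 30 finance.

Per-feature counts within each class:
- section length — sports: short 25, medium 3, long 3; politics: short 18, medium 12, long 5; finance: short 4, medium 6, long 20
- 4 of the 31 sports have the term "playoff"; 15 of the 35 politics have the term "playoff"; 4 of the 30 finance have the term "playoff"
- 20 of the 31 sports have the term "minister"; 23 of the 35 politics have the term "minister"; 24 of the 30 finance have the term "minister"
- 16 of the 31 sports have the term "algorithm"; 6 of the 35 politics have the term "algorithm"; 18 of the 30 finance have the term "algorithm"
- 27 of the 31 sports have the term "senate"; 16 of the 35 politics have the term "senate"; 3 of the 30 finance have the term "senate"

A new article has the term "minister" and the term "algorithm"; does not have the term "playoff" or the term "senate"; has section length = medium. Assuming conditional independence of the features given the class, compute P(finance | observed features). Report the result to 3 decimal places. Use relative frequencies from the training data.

sports: (31/96) × (3/31) × (27/31) × (20/31) × (16/31) × (4/31) ≈ 0.00116944
politics: (35/96) × (12/35) × (20/35) × (23/35) × (6/35) × (19/35) ≈ 0.00436818
finance: (30/96) × (6/30) × (26/30) × (24/30) × (18/30) × (27/30) = 0.0234
P(finance | x) = 0.0234 / 0.02893762 ≈ 0.809

0.809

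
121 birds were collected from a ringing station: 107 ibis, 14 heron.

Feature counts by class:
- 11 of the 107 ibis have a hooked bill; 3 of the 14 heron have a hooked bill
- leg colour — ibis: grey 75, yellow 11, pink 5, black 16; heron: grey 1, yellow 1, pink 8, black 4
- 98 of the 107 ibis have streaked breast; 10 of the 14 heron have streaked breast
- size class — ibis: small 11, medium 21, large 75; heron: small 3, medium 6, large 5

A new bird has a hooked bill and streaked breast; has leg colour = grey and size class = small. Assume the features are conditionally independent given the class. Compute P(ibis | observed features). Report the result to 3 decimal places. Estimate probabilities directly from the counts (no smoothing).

ibis: (107/121) × (11/107) × (75/107) × (98/107) × (11/107) ≈ 0.00599979
heron: (14/121) × (3/14) × (1/14) × (10/14) × (3/14) ≈ 0.000271065
P(ibis | x) = 0.00599979 / 0.006270855 ≈ 0.957

0.957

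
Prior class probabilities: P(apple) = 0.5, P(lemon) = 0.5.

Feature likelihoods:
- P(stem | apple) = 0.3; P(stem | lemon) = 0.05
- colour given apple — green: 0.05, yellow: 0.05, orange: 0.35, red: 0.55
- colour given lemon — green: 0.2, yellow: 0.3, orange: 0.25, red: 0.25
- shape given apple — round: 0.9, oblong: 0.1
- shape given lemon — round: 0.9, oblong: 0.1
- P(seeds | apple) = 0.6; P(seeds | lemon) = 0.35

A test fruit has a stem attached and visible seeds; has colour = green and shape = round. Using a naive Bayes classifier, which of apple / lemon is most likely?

apple: 0.5 × 0.3 × 0.05 × 0.9 × 0.6 = 0.00405
lemon: 0.5 × 0.05 × 0.2 × 0.9 × 0.35 = 0.001575
Highest score → apple.

apple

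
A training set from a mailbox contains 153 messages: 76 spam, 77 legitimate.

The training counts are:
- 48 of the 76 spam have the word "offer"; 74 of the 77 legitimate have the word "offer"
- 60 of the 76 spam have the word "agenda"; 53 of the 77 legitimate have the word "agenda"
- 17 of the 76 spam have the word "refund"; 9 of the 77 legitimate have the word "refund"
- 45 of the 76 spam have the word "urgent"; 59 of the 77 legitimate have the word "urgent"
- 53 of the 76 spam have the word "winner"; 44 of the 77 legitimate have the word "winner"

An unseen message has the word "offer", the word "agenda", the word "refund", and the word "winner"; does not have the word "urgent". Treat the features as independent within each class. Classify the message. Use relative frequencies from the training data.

spam

spam: (76/153) × (48/76) × (60/76) × (17/76) × (31/76) × (53/76) ≈ 0.0157592
legitimate: (77/153) × (74/77) × (53/77) × (9/77) × (18/77) × (44/77) ≈ 0.00519782
Highest score → spam.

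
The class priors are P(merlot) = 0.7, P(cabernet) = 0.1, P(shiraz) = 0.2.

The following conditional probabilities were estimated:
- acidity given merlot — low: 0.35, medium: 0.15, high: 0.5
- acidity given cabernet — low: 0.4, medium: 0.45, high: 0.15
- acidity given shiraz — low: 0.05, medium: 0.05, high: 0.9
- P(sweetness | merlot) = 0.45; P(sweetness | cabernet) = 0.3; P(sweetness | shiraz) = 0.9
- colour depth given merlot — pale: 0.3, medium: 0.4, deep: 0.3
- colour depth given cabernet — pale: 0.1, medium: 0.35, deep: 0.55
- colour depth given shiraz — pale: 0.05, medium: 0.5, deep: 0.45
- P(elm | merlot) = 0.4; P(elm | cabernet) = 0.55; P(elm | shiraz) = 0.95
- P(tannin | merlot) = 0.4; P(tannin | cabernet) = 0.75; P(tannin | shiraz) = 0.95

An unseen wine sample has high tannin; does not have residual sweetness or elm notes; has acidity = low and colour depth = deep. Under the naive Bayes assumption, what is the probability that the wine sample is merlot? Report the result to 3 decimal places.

merlot: 0.7 × 0.35 × (1−0.45) × 0.3 × (1−0.4) × 0.4 = 0.009702
cabernet: 0.1 × 0.4 × (1−0.3) × 0.55 × (1−0.55) × 0.75 = 0.0051975
shiraz: 0.2 × 0.05 × (1−0.9) × 0.45 × (1−0.95) × 0.95 = 0.000021375
P(merlot | x) = 0.009702 / 0.014920875 ≈ 0.650

0.650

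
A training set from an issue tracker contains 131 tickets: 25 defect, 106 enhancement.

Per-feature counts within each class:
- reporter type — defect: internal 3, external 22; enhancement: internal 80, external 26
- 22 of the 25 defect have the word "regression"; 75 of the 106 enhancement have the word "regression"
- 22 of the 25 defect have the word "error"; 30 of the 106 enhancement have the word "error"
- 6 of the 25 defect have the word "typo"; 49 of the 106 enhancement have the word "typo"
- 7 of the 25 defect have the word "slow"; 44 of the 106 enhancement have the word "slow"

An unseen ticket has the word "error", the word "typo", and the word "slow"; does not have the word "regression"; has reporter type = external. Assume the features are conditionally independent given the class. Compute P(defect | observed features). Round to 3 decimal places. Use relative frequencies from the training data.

0.274

defect: (25/131) × (22/25) × (3/25) × (22/25) × (6/25) × (7/25) ≈ 0.00119175
enhancement: (106/131) × (26/106) × (31/106) × (30/106) × (49/106) × (44/106) ≈ 0.00315217
P(defect | x) = 0.00119175 / 0.00434392 ≈ 0.274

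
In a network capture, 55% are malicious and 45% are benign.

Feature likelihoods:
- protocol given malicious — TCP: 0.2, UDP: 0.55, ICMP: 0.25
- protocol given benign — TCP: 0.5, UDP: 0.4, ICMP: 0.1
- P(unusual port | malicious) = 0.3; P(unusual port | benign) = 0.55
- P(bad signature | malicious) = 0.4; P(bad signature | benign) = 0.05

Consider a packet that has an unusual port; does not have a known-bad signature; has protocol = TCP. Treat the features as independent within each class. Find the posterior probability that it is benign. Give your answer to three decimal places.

malicious: 0.55 × 0.2 × 0.3 × (1−0.4) = 0.0198
benign: 0.45 × 0.5 × 0.55 × (1−0.05) = 0.1175625
P(benign | x) = 0.1175625 / 0.1373625 ≈ 0.856

0.856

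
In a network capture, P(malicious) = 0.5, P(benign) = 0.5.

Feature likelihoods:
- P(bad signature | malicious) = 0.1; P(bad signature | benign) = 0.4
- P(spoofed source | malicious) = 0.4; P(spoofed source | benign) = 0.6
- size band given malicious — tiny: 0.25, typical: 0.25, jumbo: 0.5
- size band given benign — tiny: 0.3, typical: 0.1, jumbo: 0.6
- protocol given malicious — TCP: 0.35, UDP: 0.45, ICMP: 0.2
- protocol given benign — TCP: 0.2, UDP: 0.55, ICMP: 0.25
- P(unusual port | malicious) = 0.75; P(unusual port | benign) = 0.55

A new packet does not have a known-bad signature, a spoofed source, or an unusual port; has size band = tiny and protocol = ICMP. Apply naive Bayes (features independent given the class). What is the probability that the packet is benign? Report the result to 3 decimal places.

malicious: 0.5 × (1−0.1) × (1−0.4) × 0.25 × 0.2 × (1−0.75) = 0.003375
benign: 0.5 × (1−0.4) × (1−0.6) × 0.3 × 0.25 × (1−0.55) = 0.00405
P(benign | x) = 0.00405 / 0.007425 ≈ 0.545

0.545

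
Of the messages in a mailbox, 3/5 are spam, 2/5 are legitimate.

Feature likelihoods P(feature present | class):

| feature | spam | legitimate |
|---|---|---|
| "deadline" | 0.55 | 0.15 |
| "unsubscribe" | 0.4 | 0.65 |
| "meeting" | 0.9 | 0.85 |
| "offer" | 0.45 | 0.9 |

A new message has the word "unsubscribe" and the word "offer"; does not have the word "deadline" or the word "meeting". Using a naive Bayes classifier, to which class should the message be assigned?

legitimate

spam: 0.6 × (1−0.55) × 0.4 × (1−0.9) × 0.45 = 0.00486
legitimate: 0.4 × (1−0.15) × 0.65 × (1−0.85) × 0.9 = 0.029835
Highest score → legitimate.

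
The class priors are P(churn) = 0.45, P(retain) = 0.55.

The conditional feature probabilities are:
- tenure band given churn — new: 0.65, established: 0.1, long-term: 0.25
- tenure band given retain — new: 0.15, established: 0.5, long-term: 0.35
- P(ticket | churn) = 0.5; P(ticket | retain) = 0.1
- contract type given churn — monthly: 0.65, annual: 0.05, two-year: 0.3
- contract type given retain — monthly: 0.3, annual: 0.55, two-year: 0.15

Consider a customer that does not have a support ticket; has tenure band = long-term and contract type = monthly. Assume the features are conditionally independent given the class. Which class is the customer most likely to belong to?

retain

churn: 0.45 × 0.25 × (1−0.5) × 0.65 = 0.0365625
retain: 0.55 × 0.35 × (1−0.1) × 0.3 = 0.051975
Highest score → retain.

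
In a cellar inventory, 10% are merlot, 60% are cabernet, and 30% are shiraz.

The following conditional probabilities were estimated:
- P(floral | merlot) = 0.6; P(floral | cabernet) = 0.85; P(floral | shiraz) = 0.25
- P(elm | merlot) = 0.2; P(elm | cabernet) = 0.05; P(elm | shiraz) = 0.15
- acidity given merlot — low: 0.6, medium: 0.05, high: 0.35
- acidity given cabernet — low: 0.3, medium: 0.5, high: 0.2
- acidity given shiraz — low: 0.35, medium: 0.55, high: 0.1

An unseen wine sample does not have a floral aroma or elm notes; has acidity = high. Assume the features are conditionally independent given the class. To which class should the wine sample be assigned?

merlot: 0.1 × (1−0.6) × (1−0.2) × 0.35 = 0.0112
cabernet: 0.6 × (1−0.85) × (1−0.05) × 0.2 = 0.0171
shiraz: 0.3 × (1−0.25) × (1−0.15) × 0.1 = 0.019125
Highest score → shiraz.

shiraz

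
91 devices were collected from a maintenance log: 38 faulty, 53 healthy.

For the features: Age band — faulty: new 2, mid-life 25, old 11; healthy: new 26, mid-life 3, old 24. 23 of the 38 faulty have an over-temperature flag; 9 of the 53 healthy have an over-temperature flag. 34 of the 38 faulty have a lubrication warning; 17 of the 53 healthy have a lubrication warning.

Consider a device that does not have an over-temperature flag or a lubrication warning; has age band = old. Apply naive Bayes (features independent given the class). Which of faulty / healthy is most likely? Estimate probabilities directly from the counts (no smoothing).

healthy

faulty: (38/91) × (11/38) × (15/38) × (4/38) ≈ 0.00502268
healthy: (53/91) × (24/53) × (44/53) × (36/53) ≈ 0.148721
Highest score → healthy.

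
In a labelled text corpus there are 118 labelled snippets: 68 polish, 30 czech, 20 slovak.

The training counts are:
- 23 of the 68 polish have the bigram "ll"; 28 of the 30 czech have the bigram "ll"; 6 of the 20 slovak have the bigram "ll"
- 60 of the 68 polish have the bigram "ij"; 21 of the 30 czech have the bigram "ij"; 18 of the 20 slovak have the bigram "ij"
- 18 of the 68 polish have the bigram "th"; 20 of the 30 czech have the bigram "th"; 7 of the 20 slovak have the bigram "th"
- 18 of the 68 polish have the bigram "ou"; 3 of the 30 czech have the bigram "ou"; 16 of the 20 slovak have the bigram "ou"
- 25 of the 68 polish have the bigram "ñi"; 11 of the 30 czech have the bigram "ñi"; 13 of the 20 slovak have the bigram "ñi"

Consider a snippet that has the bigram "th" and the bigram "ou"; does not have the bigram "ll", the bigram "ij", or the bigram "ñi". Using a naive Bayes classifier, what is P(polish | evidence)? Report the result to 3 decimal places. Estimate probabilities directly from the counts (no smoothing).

0.591

polish: (68/118) × (45/68) × (8/68) × (18/68) × (18/68) × (43/68) ≈ 0.00198792
czech: (30/118) × (2/30) × (9/30) × (20/30) × (3/30) × (19/30) ≈ 0.000214689
slovak: (20/118) × (14/20) × (2/20) × (7/20) × (16/20) × (7/20) ≈ 0.00116271
P(polish | x) = 0.00198792 / 0.003365319 ≈ 0.591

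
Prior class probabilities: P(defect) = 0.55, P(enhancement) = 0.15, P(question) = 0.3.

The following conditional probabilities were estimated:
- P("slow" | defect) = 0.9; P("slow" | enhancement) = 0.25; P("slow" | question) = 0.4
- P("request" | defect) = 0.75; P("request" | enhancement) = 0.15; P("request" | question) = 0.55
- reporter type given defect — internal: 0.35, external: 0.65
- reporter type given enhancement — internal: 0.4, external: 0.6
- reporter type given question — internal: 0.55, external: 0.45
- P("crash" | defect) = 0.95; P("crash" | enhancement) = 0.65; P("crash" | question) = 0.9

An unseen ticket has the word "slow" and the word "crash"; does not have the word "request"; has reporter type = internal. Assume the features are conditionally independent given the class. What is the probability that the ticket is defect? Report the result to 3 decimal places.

0.540

defect: 0.55 × 0.9 × (1−0.75) × 0.35 × 0.95 = 0.041146875
enhancement: 0.15 × 0.25 × (1−0.15) × 0.4 × 0.65 = 0.0082875
question: 0.3 × 0.4 × (1−0.55) × 0.55 × 0.9 = 0.02673
P(defect | x) = 0.041146875 / 0.076164375 ≈ 0.540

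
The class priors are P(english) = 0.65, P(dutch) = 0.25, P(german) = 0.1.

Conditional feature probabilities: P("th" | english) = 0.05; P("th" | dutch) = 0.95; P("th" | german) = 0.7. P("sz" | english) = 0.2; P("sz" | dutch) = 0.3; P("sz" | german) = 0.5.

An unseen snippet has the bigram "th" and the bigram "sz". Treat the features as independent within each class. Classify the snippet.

english: 0.65 × 0.05 × 0.2 = 0.0065
dutch: 0.25 × 0.95 × 0.3 = 0.07125
german: 0.1 × 0.7 × 0.5 = 0.035
Highest score → dutch.

dutch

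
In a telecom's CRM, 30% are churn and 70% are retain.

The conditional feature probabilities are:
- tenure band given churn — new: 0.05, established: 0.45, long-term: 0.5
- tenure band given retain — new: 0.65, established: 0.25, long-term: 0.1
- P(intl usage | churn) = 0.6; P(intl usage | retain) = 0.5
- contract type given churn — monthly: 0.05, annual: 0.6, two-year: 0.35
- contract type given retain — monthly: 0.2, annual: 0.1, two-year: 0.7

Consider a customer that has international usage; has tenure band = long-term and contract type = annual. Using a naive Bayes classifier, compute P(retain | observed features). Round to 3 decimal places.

churn: 0.3 × 0.5 × 0.6 × 0.6 = 0.054
retain: 0.7 × 0.1 × 0.5 × 0.1 = 0.0035
P(retain | x) = 0.0035 / 0.0575 ≈ 0.061

0.061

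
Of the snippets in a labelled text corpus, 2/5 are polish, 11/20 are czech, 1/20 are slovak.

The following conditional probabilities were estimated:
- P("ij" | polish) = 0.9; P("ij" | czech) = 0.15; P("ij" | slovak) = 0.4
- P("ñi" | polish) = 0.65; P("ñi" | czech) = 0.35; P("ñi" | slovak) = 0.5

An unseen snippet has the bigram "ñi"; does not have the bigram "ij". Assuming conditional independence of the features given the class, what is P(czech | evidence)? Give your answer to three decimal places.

0.800

polish: 0.4 × (1−0.9) × 0.65 = 0.026
czech: 0.55 × (1−0.15) × 0.35 = 0.163625
slovak: 0.05 × (1−0.4) × 0.5 = 0.015
P(czech | x) = 0.163625 / 0.204625 ≈ 0.800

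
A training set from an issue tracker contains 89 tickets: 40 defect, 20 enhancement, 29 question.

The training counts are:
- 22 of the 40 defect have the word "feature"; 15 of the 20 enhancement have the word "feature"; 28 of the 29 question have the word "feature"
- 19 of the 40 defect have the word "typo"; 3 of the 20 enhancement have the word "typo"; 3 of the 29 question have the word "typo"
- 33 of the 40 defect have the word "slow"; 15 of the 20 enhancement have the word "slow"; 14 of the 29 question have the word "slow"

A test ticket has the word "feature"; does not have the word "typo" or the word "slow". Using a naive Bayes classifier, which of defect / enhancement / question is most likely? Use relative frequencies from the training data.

question

defect: (40/89) × (22/40) × (21/40) × (7/40) ≈ 0.0227107
enhancement: (20/89) × (15/20) × (17/20) × (5/20) ≈ 0.0358146
question: (29/89) × (28/29) × (26/29) × (15/29) ≈ 0.145894
Highest score → question.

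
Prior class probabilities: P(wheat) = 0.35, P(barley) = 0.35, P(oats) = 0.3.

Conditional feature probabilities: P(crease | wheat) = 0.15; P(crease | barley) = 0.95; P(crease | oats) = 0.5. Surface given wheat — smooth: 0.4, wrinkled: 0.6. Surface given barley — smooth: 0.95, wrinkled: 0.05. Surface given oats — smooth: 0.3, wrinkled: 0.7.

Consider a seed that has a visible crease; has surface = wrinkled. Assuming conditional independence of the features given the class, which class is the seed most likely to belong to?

oats

wheat: 0.35 × 0.15 × 0.6 = 0.0315
barley: 0.35 × 0.95 × 0.05 = 0.016625
oats: 0.3 × 0.5 × 0.7 = 0.105
Highest score → oats.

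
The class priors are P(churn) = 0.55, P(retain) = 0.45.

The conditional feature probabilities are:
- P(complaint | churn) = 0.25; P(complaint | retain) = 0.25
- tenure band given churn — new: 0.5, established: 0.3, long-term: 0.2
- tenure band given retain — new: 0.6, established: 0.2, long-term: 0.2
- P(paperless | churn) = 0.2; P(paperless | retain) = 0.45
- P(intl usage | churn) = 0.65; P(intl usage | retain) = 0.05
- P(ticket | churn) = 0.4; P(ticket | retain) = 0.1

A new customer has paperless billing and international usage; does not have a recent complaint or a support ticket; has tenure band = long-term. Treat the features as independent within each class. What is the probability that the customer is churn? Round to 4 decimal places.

0.8248

churn: 0.55 × (1−0.25) × 0.2 × 0.2 × 0.65 × (1−0.4) = 0.006435
retain: 0.45 × (1−0.25) × 0.2 × 0.45 × 0.05 × (1−0.1) = 0.001366875
P(churn | x) = 0.006435 / 0.007801875 ≈ 0.8248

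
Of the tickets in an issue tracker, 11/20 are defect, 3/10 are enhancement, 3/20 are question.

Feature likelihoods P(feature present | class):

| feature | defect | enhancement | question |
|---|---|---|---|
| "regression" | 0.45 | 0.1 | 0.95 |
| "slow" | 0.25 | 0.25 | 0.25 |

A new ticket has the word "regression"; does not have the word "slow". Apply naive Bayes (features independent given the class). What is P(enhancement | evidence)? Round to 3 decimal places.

defect: 0.55 × 0.45 × (1−0.25) = 0.185625
enhancement: 0.3 × 0.1 × (1−0.25) = 0.0225
question: 0.15 × 0.95 × (1−0.25) = 0.106875
P(enhancement | x) = 0.0225 / 0.315 ≈ 0.071

0.071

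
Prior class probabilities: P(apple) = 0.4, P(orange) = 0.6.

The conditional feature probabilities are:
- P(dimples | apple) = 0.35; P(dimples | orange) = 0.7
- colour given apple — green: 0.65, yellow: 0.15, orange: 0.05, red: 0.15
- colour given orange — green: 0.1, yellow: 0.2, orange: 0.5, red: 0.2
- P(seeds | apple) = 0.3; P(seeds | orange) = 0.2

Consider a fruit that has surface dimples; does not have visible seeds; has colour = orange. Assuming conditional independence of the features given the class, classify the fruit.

apple: 0.4 × 0.35 × 0.05 × (1−0.3) = 0.0049
orange: 0.6 × 0.7 × 0.5 × (1−0.2) = 0.168
Highest score → orange.

orange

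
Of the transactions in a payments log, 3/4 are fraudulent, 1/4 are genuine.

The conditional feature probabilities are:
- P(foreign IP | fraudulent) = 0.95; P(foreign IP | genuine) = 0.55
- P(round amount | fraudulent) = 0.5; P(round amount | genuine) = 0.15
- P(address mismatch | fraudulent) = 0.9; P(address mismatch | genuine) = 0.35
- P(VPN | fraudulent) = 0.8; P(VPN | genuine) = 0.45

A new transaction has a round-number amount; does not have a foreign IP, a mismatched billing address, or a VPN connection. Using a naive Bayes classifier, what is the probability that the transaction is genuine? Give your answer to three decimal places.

0.941

fraudulent: 0.75 × (1−0.95) × 0.5 × (1−0.9) × (1−0.8) = 0.000375
genuine: 0.25 × (1−0.55) × 0.15 × (1−0.35) × (1−0.45) = 0.0060328125
P(genuine | x) = 0.0060328125 / 0.0064078125 ≈ 0.941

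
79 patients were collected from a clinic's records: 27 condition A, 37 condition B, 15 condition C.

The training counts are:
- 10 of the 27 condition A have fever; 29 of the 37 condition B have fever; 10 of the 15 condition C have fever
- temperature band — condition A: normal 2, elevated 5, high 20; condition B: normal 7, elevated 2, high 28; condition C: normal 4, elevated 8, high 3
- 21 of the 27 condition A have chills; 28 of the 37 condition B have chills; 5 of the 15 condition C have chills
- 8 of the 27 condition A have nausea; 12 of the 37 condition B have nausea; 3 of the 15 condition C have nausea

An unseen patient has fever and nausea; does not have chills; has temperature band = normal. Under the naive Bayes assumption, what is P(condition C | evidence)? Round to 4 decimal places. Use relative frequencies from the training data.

condition A: (27/79) × (10/27) × (2/27) × (6/27) × (8/27) ≈ 0.00061738
condition B: (37/79) × (29/37) × (7/37) × (9/37) × (12/37) ≈ 0.00547883
condition C: (15/79) × (10/15) × (4/15) × (10/15) × (3/15) ≈ 0.0045007
P(condition C | x) = 0.0045007 / 0.01059691 ≈ 0.4247

0.4247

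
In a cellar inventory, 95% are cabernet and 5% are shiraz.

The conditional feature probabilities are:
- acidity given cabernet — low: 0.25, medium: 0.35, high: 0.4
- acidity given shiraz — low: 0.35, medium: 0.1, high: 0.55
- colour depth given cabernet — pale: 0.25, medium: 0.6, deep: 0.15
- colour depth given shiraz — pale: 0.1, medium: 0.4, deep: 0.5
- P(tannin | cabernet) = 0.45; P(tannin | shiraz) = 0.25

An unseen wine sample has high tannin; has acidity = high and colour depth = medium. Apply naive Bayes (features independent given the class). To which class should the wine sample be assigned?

cabernet

cabernet: 0.95 × 0.4 × 0.6 × 0.45 = 0.1026
shiraz: 0.05 × 0.55 × 0.4 × 0.25 = 0.00275
Highest score → cabernet.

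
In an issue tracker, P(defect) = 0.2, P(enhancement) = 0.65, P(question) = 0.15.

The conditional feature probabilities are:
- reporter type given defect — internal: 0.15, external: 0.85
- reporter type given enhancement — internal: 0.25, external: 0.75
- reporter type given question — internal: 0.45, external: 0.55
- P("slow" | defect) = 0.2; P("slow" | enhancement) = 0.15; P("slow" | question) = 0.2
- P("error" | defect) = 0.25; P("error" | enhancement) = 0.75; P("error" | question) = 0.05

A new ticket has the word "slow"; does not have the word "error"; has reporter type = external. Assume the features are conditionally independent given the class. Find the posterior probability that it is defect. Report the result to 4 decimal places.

0.4289

defect: 0.2 × 0.85 × 0.2 × (1−0.25) = 0.0255
enhancement: 0.65 × 0.75 × 0.15 × (1−0.75) = 0.01828125
question: 0.15 × 0.55 × 0.2 × (1−0.05) = 0.015675
P(defect | x) = 0.0255 / 0.05945625 ≈ 0.4289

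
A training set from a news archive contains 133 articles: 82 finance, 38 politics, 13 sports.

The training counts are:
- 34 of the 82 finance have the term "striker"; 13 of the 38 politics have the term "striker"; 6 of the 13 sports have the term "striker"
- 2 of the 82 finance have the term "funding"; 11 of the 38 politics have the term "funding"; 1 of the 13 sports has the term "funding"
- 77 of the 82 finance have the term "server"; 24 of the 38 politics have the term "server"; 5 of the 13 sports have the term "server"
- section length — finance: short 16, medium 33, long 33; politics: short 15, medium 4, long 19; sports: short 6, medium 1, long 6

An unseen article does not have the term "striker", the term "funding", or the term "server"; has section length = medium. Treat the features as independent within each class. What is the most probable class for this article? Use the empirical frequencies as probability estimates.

finance

finance: (82/133) × (48/82) × (80/82) × (5/82) × (33/82) ≈ 0.00864016
politics: (38/133) × (25/38) × (27/38) × (14/38) × (4/38) ≈ 0.00517952
sports: (13/133) × (7/13) × (12/13) × (8/13) × (1/13) ≈ 0.00229979
Highest score → finance.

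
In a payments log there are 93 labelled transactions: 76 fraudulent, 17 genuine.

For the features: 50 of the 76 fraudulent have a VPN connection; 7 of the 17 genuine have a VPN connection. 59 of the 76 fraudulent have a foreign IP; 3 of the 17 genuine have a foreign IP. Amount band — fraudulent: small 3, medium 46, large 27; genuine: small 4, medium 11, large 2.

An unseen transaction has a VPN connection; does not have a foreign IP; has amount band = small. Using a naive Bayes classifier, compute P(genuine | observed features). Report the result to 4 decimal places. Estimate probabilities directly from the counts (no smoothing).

fraudulent: (76/93) × (50/76) × (17/76) × (3/76) ≈ 0.00474712
genuine: (17/93) × (7/17) × (14/17) × (4/17) ≈ 0.014585
P(genuine | x) = 0.014585 / 0.01933212 ≈ 0.7544

0.7544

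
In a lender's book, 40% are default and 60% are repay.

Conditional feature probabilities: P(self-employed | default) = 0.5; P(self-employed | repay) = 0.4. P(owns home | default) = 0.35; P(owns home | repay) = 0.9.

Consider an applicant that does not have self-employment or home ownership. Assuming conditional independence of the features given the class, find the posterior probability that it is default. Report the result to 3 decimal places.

default: 0.4 × (1−0.5) × (1−0.35) = 0.13
repay: 0.6 × (1−0.4) × (1−0.9) = 0.036
P(default | x) = 0.13 / 0.166 ≈ 0.783

0.783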